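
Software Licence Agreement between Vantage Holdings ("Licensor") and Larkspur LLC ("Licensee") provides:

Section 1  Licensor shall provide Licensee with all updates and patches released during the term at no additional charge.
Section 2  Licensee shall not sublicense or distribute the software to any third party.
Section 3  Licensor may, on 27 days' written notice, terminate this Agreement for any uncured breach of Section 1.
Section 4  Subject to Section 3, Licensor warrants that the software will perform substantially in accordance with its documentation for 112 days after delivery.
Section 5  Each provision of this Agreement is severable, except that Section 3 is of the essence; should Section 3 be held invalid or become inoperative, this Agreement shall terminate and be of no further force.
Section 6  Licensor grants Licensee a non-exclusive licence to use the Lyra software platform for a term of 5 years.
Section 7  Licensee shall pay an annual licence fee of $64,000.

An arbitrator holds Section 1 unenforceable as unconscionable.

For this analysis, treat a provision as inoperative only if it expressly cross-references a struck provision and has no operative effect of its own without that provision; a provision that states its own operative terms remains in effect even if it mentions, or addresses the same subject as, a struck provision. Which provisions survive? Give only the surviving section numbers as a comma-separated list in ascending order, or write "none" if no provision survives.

none

Section 1 is struck. Section 3 operates only by reference to Section 1, so it falls with Section 1. Section 5 makes Section 3 an essential term, and Section 3 has been rendered inoperative by the cascade; under Section 5, the entire Agreement is therefore void. No provision of the Agreement survives.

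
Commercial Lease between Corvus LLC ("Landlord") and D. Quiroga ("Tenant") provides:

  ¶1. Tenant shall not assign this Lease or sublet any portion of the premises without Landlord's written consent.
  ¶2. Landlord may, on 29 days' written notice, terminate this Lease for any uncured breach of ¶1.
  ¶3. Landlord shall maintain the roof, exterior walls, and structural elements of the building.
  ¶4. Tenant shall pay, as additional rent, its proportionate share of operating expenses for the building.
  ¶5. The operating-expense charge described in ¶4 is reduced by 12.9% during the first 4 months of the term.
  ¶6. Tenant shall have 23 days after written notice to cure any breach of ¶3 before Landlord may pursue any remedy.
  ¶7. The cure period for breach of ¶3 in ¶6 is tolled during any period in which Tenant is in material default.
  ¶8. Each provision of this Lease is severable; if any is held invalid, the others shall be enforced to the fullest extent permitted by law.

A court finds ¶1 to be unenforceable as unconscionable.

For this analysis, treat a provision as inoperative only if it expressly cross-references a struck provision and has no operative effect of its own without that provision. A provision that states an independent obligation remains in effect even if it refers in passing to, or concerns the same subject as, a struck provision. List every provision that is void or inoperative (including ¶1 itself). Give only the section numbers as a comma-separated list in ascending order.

1, 2

¶1 is struck. ¶2 merely fixes the termination right for breach of ¶1; with ¶1 gone it has nothing to operate on and falls away. Under the severability clause in ¶8, the remaining provisions continue in force. ¶3, ¶4, ¶5, ¶6, ¶7, and ¶8 remain in effect.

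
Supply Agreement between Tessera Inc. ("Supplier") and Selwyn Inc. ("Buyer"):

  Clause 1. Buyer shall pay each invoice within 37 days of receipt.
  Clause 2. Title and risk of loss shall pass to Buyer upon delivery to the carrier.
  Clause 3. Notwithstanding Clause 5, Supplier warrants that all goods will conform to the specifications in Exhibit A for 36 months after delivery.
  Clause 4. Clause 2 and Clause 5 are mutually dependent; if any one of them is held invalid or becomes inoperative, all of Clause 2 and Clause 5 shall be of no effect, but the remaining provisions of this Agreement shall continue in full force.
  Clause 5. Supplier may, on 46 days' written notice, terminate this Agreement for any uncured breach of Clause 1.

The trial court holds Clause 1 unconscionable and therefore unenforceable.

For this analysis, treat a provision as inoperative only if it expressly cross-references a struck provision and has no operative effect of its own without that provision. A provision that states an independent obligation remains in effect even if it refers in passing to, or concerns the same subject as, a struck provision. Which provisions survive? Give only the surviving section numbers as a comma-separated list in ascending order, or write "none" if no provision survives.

Clause 1 is struck. The only function of Clause 5 is the termination right for breach of Clause 1, so it cannot stand once Clause 1 is removed. Clause 3 mentions Clause 5 but its own obligation stands independently of Clause 5, so Clause 3 is not affected. Clause 4 declares Clause 2 and Clause 5 mutually dependent; since one of them has fallen, all of them are of no effect. That brings down Clause 2 as well. The remainder continues in force under Clause 4. That leaves Clause 3 and Clause 4 in effect.

3, 4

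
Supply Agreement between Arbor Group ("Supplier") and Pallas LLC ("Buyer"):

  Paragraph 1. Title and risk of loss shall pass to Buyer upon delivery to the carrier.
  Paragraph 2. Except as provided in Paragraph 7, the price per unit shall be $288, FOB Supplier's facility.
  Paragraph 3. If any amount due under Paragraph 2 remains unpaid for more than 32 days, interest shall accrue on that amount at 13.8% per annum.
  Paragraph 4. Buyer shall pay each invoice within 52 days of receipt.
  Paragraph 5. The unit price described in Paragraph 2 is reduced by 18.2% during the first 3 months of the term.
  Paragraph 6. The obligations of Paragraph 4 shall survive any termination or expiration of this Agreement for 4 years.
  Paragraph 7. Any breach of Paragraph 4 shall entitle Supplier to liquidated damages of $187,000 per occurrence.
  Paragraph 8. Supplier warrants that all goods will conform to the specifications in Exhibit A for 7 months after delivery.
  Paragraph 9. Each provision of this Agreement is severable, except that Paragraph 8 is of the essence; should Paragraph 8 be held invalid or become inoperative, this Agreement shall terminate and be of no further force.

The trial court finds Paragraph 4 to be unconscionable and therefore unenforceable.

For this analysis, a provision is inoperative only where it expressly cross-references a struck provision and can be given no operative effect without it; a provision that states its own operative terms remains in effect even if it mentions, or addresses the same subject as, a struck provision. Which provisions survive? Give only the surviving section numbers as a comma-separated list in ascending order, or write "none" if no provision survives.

1, 2, 3, 5, 8, 9

Paragraph 4 is struck. Paragraph 6 has no operative effect of its own apart from Paragraph 4 and is therefore inoperative. Paragraph 7 does nothing except set the liquidated-damages amount by reference to Paragraph 4; with Paragraph 4 gone it has no independent effect and is inoperative. Paragraph 2 mentions Paragraph 7 but its own obligation stands independently of Paragraph 7, so Paragraph 2 is not affected. Paragraph 9 makes Paragraph 8 an essential term, but Paragraph 8 is unaffected, so the severability proviso in Paragraph 9 preserves the remaining provisions. The provisions still in force are Paragraph 1, Paragraph 2, Paragraph 3, Paragraph 5, Paragraph 8, and Paragraph 9.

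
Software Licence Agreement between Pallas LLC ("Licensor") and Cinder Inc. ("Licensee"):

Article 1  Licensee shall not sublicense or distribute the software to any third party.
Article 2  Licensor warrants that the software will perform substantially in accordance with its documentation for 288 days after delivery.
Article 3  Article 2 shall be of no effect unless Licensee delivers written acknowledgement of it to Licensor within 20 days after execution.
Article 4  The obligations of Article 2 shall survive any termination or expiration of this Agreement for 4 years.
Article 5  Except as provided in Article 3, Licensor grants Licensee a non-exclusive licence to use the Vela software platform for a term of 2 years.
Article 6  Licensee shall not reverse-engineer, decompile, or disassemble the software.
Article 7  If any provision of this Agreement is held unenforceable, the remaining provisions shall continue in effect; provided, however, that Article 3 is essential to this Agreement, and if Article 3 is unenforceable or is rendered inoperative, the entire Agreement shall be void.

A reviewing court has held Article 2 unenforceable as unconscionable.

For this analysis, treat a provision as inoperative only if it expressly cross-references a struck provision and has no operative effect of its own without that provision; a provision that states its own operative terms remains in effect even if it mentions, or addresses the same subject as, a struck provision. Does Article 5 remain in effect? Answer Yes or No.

No

Article 2 is struck. Article 3 operates only by reference to Article 2, so it falls with Article 2. The only function of Article 4 is the survival period for Article 2, so it cannot stand once Article 2 is removed. Article 7 makes Article 3 an essential term, and Article 3 has been rendered inoperative by the cascade; under Article 7, the entire Agreement is therefore void. No provision of the Agreement survives. Article 5 is among the inoperative provisions, so the answer is no.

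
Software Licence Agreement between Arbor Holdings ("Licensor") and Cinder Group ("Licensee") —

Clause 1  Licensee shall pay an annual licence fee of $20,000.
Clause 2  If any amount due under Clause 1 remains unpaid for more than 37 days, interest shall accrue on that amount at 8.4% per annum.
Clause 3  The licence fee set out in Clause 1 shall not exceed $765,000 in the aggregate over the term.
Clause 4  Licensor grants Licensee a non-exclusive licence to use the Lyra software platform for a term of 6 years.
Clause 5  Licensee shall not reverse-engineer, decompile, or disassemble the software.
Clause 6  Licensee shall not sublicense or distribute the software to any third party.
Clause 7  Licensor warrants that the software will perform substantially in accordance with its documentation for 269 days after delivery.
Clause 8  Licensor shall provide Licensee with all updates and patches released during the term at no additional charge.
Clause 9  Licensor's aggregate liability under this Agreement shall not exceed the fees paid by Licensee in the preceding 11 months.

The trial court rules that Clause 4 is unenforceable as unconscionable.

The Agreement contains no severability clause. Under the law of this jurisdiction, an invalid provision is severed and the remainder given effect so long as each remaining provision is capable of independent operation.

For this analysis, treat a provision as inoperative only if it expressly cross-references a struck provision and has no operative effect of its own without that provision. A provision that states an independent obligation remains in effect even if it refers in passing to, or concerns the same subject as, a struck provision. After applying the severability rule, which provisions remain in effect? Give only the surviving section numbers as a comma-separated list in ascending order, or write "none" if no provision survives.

Clause 4 is struck. Nothing else in the Agreement is defined by reference to Clause 4. With no severability clause, the stated default rule severs what cannot stand and enforces each remaining provision that can operate on its own. That leaves Clause 1, Clause 2, Clause 3, Clause 5, Clause 6, Clause 7, Clause 8, and Clause 9 in effect.

1, 2, 3, 5, 6, 7, 8, 9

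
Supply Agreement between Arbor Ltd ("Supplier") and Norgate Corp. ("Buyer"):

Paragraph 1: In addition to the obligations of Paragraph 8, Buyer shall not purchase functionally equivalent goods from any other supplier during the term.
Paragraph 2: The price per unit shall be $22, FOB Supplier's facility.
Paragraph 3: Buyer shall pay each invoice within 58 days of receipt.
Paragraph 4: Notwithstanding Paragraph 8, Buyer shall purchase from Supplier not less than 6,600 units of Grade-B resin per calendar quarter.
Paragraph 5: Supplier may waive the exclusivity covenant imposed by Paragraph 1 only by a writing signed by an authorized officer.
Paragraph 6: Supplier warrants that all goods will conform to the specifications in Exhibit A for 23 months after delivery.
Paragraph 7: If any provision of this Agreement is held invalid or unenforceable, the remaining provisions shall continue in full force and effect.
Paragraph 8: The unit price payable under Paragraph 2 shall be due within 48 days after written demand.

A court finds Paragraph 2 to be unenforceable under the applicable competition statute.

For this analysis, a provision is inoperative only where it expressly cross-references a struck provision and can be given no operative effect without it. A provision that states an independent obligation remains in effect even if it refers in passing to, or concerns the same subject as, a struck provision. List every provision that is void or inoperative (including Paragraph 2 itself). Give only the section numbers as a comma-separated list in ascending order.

2, 8

Paragraph 2 is struck. Paragraph 8 does nothing except set the payment deadline for the unit price by reference to Paragraph 2; with Paragraph 2 gone it has no independent effect and is inoperative. Paragraph 4 mentions Paragraph 8 but its own obligation stands independently of Paragraph 8, so Paragraph 4 is not affected. Although Paragraph 1 refers to Paragraph 8, its operative terms do not depend on Paragraph 8, so it remains in effect. Paragraph 7 is a severability clause and preserves every provision that can still be given independent effect. The provisions still in force are Paragraph 1, Paragraph 3, Paragraph 4, Paragraph 5, Paragraph 6, and Paragraph 7.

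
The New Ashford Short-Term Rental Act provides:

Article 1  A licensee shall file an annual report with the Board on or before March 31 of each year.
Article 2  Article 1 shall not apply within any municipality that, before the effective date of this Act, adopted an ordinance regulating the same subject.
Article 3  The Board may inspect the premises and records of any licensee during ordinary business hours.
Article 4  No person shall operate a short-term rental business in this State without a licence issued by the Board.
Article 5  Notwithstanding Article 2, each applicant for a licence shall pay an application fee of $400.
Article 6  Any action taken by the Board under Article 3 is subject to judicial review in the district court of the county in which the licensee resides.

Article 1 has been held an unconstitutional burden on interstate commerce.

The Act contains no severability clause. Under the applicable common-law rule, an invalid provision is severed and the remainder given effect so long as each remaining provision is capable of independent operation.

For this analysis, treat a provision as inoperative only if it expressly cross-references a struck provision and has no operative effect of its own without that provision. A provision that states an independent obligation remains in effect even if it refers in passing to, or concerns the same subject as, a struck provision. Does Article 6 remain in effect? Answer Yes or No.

Yes

Article 1 is struck. The only function of Article 2 is the local-preemption carve-out from Article 1, so it cannot stand once Article 1 is removed. Article 5 mentions Article 2 but its own obligation stands independently of Article 2, so Article 5 is not affected. With no severability clause, the stated default rule severs what cannot stand and enforces each remaining provision that can operate on its own. That leaves Article 3, Article 4, Article 5, and Article 6 in effect. Article 6 is among the surviving provisions, so the answer is yes.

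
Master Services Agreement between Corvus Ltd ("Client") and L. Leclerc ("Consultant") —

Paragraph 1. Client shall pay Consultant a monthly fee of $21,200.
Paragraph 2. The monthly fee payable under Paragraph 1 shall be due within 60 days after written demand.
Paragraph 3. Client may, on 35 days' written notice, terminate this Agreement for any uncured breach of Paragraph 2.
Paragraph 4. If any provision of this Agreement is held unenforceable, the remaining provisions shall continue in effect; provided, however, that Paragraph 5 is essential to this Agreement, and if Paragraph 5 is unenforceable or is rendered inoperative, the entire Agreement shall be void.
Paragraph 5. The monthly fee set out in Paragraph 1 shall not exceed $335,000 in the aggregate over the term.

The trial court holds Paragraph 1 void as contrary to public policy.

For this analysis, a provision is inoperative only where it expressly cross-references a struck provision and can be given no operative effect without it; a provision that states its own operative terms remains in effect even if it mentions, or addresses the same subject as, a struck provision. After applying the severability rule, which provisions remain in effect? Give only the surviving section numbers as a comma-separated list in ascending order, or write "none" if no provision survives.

Paragraph 1 is struck. The whole of Paragraph 2 is the payment deadline for the monthly fee, defined by reference to Paragraph 1, so Paragraph 2 cannot stand once Paragraph 1 is removed. Paragraph 5 does nothing except set the aggregate cap on the monthly fee by reference to Paragraph 1; with Paragraph 1 gone it has no independent effect and is inoperative. The only function of Paragraph 3 is the termination right for breach of Paragraph 2, so it cannot stand once Paragraph 2 is removed. Paragraph 4 makes Paragraph 5 an essential term, and Paragraph 5 has been rendered inoperative by the cascade; under Paragraph 4, the entire Agreement is therefore void. No provision of the Agreement survives.

none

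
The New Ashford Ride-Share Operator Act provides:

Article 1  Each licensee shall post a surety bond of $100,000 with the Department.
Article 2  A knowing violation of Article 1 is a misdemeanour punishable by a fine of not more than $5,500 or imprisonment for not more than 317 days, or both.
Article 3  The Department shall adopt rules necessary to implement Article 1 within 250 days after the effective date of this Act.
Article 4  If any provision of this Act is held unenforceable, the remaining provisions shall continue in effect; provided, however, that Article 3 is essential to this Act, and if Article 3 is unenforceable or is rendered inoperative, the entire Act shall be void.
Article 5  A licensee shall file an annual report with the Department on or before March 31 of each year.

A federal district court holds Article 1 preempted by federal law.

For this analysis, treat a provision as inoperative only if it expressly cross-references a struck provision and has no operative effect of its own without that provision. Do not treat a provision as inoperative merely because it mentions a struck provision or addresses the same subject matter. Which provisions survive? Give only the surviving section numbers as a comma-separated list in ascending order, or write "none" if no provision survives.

none

Article 1 is struck. Article 2 merely fixes the criminal penalty for violating Article 1; with Article 1 gone it has nothing to operate on and falls away. Article 3 has no operative effect of its own apart from Article 1 and is therefore inoperative. Article 4 makes Article 3 an essential term, and Article 3 has been rendered inoperative by the cascade; under Article 4, the entire Act is therefore void. No provision of the Act survives.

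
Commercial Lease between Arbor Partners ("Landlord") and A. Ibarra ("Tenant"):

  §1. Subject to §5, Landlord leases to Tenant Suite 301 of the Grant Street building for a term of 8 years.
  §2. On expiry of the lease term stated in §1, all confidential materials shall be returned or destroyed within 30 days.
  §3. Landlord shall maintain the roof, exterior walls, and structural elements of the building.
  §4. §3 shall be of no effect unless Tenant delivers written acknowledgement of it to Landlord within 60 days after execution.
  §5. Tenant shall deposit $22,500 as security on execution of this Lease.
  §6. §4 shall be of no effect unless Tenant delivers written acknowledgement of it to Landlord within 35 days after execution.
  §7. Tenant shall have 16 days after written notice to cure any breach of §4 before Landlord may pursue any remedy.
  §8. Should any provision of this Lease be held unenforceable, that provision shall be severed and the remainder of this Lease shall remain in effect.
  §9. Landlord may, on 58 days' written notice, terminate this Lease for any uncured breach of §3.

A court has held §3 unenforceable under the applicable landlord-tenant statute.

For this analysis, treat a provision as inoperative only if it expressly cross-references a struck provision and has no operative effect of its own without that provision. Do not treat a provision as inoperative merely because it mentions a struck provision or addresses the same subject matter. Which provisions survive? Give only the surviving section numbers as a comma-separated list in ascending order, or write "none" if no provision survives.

1, 2, 5, 8

§3 is struck. §4 has no operative effect of its own apart from §3 and is therefore inoperative. The only function of §9 is the termination right for breach of §3, so it cannot stand once §3 is removed. §6 merely fixes the acknowledgement condition for §4; with §4 gone it has nothing to operate on and falls away. The only function of §7 is the cure period for breach of §4, so it cannot stand once §4 is removed. Under the severability clause in §8, the remaining provisions continue in force. The provisions still in force are §1, §2, §5, and §8.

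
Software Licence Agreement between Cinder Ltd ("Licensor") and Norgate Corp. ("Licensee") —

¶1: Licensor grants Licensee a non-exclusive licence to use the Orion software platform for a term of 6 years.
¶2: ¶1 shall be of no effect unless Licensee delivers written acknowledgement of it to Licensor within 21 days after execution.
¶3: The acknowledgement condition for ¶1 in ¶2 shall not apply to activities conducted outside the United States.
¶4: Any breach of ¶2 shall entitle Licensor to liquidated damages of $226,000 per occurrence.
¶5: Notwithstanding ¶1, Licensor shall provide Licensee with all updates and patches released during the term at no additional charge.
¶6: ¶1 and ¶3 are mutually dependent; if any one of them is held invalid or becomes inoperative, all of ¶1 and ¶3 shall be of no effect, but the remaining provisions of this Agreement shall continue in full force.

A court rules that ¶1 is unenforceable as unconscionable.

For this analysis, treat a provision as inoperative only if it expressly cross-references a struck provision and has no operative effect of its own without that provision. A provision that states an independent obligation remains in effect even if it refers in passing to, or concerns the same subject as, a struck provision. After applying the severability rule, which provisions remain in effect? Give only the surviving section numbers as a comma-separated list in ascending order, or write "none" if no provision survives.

¶1 is struck. ¶2 has no operative effect of its own apart from ¶1 and is therefore inoperative. ¶3 does nothing except set the carve-out from the acknowledgement condition for ¶1 by reference to ¶2; with ¶2 gone it has no independent effect and is inoperative. ¶4 operates only by reference to ¶2, so it falls with ¶2. Although ¶5 refers to ¶1, its operative terms do not depend on ¶1, so it remains in effect. ¶6 declares ¶1 and ¶3 mutually dependent; since one of them has fallen, all of them are of no effect. The remainder continues in force under ¶6. That leaves ¶5 and ¶6 in effect.

5, 6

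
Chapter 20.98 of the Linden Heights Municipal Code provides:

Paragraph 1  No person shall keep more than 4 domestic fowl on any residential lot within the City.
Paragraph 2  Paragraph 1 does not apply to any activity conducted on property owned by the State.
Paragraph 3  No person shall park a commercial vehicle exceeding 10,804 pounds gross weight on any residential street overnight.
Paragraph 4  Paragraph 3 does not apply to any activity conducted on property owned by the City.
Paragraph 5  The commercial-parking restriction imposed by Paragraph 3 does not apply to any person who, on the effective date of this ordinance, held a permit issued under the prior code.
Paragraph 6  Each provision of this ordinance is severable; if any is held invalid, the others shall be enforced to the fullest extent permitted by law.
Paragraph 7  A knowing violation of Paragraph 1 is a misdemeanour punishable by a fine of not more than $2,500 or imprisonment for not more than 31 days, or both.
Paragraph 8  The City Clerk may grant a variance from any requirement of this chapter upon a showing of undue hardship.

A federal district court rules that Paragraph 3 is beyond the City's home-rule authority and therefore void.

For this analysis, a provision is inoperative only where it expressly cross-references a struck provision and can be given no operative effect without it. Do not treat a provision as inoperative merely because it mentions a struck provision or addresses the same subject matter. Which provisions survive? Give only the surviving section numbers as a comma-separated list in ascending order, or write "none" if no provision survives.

1, 2, 6, 7, 8

Paragraph 3 is struck. Paragraph 4 merely fixes the public-property exemption from Paragraph 3; with Paragraph 3 gone it has nothing to operate on and falls away. Paragraph 5 has no operative effect of its own apart from Paragraph 3 and is therefore inoperative. Paragraph 6 is a severability clause and preserves every provision that can still be given independent effect. That leaves Paragraph 1, Paragraph 2, Paragraph 6, Paragraph 7, and Paragraph 8 in effect.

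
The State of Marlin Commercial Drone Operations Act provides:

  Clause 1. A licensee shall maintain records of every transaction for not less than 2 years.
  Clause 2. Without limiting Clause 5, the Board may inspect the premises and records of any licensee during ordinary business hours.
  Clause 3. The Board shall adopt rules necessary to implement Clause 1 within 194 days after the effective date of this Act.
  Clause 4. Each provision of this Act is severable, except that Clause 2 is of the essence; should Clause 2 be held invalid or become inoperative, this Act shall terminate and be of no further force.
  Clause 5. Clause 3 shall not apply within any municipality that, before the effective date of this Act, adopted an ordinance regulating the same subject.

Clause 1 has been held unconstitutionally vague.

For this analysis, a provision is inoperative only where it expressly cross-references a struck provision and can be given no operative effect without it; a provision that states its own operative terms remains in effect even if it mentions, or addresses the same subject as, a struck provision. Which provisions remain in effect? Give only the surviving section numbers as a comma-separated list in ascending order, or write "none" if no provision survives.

Clause 1 is struck. Clause 3 operates only by reference to Clause 1, so it falls with Clause 1. Clause 5 has no operative effect of its own apart from Clause 3 and is therefore inoperative. Clause 2 mentions Clause 5 but its own obligation stands independently of Clause 5, so Clause 2 is not affected. Clause 4 makes Clause 2 an essential term, but Clause 2 is unaffected, so the severability proviso in Clause 4 preserves the remaining provisions. That leaves Clause 2 and Clause 4 in effect.

2, 4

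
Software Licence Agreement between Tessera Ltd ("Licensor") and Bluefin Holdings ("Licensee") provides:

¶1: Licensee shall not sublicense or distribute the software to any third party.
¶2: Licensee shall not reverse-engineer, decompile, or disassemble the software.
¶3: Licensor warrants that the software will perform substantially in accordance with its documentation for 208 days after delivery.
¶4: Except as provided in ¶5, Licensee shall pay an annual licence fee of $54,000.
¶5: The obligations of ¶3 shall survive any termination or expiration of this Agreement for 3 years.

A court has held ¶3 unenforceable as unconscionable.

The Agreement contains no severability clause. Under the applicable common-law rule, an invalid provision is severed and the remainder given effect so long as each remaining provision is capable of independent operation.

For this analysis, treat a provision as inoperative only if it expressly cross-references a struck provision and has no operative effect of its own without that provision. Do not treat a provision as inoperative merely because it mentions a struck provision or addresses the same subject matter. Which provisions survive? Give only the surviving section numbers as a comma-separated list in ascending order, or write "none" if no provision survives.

¶3 is struck. ¶5 merely fixes the survival period for ¶3; with ¶3 gone it has nothing to operate on and falls away. ¶4 mentions ¶5 but its own obligation stands independently of ¶5, so ¶4 is not affected. With no severability clause, the stated default rule severs what cannot stand and enforces each remaining provision that can operate on its own. The provisions still in force are ¶1, ¶2, and ¶4.

1, 2, 4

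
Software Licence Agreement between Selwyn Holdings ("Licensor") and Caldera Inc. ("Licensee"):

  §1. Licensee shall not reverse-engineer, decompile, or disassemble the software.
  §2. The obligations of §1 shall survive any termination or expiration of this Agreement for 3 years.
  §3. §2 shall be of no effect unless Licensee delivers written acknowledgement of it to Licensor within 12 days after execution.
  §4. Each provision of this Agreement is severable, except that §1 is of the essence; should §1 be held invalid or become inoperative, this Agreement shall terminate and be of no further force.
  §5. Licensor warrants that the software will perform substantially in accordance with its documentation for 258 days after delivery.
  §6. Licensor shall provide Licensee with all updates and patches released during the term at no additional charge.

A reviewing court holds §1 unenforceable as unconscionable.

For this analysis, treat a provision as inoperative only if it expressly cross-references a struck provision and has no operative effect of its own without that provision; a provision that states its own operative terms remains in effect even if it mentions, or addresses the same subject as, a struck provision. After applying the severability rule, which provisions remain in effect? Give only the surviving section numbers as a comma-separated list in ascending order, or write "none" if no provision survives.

none

§1 is struck. §2 operates only by reference to §1, so it falls with §1. §3 has no operative effect of its own apart from §2 and is therefore inoperative. §4 makes §1 an essential term, and §1 is the provision held invalid; under §4, the entire Agreement is therefore void. No provision of the Agreement survives.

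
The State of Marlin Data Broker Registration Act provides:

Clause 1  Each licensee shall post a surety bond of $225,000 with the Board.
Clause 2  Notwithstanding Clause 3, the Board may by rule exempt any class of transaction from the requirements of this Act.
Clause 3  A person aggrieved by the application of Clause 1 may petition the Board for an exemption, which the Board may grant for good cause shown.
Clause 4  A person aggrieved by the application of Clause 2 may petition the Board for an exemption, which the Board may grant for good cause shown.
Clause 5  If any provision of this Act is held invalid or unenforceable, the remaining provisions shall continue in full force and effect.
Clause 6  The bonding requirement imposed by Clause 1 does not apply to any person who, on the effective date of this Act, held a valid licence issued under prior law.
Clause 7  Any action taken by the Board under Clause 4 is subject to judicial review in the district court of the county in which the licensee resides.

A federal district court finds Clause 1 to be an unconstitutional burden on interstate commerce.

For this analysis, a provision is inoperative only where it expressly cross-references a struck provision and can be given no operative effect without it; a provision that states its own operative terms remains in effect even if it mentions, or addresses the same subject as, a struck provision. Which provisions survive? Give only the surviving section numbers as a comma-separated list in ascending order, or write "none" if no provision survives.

2, 4, 5, 7

Clause 1 is struck. Clause 3 merely fixes the exemption procedure for Clause 1; with Clause 1 gone it has nothing to operate on and falls away. Clause 6 merely fixes the grandfather exemption from Clause 1; with Clause 1 gone it has nothing to operate on and falls away. Although Clause 2 refers to Clause 3, its operative terms do not depend on Clause 3, so it remains in effect. Under the severability clause in Clause 5, the remaining provisions continue in force. That leaves Clause 2, Clause 4, Clause 5, and Clause 7 in effect.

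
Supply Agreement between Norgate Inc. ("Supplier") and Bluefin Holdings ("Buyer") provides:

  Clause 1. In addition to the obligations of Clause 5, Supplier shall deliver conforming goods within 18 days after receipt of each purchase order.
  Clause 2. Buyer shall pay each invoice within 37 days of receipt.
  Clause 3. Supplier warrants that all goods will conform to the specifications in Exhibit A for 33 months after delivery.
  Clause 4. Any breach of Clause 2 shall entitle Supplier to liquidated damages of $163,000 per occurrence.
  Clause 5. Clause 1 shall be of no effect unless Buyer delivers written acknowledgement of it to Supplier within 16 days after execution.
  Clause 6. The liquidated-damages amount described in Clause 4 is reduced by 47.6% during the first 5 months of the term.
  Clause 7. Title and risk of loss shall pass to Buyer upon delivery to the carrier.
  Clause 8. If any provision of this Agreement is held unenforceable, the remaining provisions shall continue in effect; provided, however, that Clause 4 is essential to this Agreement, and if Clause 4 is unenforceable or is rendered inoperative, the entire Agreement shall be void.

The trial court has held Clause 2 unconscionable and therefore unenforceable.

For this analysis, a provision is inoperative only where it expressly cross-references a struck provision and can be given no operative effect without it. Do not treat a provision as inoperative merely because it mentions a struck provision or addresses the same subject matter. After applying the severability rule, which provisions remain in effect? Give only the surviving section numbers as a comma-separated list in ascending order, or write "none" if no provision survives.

Clause 2 is struck. The whole of Clause 4 is the liquidated-damages amount, defined by reference to Clause 2, so Clause 4 cannot stand once Clause 2 is removed. Clause 6 does nothing except set the introductory reduction to the liquidated-damages amount by reference to Clause 4; with Clause 4 gone it has no independent effect and is inoperative. Clause 8 makes Clause 4 an essential term, and Clause 4 has been rendered inoperative by the cascade; under Clause 8, the entire Agreement is therefore void. No provision of the Agreement survives.

none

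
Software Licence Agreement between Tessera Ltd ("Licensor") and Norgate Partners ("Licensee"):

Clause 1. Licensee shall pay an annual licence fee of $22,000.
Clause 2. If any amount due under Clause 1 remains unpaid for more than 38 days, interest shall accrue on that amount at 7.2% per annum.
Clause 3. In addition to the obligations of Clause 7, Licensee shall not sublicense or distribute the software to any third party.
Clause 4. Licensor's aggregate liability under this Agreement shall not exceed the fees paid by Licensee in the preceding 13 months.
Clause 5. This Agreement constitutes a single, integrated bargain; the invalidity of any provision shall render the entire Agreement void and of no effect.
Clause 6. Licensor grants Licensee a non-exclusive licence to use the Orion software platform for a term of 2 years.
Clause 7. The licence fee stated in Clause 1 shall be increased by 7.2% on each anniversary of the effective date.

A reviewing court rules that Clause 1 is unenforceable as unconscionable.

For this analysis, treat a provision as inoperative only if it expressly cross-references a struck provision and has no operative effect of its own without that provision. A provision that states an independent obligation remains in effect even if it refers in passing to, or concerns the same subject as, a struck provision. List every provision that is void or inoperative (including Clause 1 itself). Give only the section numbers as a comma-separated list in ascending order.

Clause 1 is struck. Clause 2 operates only by reference to Clause 1, so it falls with Clause 1. Clause 7 has no operative effect of its own apart from Clause 1 and is therefore inoperative. Clause 5 provides that the Agreement is not severable, so the invalidity of any one provision voids the entire Agreement. No provision of the Agreement survives.

1, 2, 3, 4, 5, 6, 7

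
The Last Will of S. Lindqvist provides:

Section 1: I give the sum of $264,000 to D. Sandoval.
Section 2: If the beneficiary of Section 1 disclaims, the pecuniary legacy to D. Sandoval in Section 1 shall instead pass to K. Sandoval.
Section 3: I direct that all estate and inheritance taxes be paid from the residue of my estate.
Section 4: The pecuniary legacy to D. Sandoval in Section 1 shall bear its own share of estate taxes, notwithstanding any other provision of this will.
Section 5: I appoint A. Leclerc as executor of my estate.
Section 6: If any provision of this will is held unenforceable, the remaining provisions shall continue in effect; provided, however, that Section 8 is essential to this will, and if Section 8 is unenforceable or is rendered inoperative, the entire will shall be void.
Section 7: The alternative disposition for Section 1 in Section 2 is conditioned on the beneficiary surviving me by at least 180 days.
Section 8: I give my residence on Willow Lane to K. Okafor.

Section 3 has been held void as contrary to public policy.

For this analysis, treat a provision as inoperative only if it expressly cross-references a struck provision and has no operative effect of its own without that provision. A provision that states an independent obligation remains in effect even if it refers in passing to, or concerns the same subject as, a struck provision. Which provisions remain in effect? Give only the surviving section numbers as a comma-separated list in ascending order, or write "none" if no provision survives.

Section 3 is struck. No other provision's operative terms depend on Section 3. Section 6 makes Section 8 an essential term, but Section 8 is unaffected, so the severability proviso in Section 6 preserves the remaining provisions. Section 1, Section 2, Section 4, Section 5, Section 6, Section 7, and Section 8 remain in effect.

1, 2, 4, 5, 6, 7, 8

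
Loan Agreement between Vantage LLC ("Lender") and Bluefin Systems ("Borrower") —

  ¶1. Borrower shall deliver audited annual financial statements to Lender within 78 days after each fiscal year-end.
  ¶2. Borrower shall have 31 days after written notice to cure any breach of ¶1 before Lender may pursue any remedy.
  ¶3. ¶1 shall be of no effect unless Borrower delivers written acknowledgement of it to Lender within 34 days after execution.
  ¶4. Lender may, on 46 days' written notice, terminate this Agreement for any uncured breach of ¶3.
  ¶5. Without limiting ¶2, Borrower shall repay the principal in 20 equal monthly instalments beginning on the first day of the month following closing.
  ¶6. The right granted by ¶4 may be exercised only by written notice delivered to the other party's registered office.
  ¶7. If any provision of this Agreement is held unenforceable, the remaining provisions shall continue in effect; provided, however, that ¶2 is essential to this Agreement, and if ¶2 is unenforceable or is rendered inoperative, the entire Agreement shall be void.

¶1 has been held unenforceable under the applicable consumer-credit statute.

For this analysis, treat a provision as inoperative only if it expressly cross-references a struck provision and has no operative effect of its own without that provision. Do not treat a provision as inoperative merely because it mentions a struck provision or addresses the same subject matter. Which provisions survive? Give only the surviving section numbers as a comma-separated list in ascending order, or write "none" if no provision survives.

¶1 is struck. ¶2 operates only by reference to ¶1, so it falls with ¶1. ¶3 operates only by reference to ¶1, so it falls with ¶1. The only function of ¶4 is the termination right for breach of ¶3, so it cannot stand once ¶3 is removed. ¶6 merely fixes the notice requirement for ¶4; with ¶4 gone it has nothing to operate on and falls away. ¶7 makes ¶2 an essential term, and ¶2 has been rendered inoperative by the cascade; under ¶7, the entire Agreement is therefore void. No provision of the Agreement survives.

none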